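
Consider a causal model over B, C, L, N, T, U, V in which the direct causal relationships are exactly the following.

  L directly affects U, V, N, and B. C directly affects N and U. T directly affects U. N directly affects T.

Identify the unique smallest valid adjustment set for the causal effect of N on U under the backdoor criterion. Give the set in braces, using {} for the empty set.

{C, L}

Variables eligible for adjustment (non-descendants of N, excluding N and U): {B, C, L, V}.
Backdoor paths from N to U:
  P1: N <- L -> U
  P2: N <- C -> U
The empty set is not sufficient: P1 (N <- L -> U) has no collider blocking it and no conditioned non-collider, so it is open.
Try {C, L}:
  P1: blocked at fork node L ∈ conditioning set.
  P2: blocked at fork node C ∈ conditioning set.
{C, L} contains no descendant of N and blocks every backdoor path.
Every element of {C, L} is needed (dropping C leaves P2 open; dropping L leaves P1 open), so no proper subset is valid.
Among all size-2 subsets of the eligible variables, only {C, L} blocks every backdoor path, so it is the unique smallest valid adjustment set.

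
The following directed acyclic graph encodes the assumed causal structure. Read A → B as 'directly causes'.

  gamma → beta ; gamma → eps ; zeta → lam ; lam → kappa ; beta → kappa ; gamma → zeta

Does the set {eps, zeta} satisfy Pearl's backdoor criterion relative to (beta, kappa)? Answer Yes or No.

Yes

Backdoor paths from beta to kappa (paths whose first edge points into beta):
  P1: beta <- gamma -> zeta -> lam -> kappa
Condition 1 (no descendant of beta in the set): holds — descendants of beta are {kappa}; none are in {eps, zeta}.
Condition 2 (every backdoor path blocked by {eps, zeta}):
  P1: blocked at chain node zeta ∈ conditioning set.
{eps, zeta} satisfies the backdoor criterion.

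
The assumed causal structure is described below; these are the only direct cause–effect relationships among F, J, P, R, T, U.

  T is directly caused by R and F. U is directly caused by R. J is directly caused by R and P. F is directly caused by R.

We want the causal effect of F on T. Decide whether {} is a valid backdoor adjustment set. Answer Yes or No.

No

Backdoor paths from F to T (paths whose first edge points into F):
  P1: F <- R -> T
Condition 1 (no descendant of F in the set): holds — descendants of F are {T}; none are in {}.
Condition 2 (every backdoor path blocked by {}):
  P1: open — no interior node is in the conditioning set.
{} does not satisfy the backdoor criterion.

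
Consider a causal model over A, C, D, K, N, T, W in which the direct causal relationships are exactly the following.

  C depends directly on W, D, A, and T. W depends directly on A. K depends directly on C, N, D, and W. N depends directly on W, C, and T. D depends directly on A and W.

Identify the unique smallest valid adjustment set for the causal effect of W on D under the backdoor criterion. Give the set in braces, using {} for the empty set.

{A}

Variables eligible for adjustment (non-descendants of W, excluding W and D): {A, T}.
Backdoor paths from W to D:
  P1: W <- A -> D
  P2: W <- A -> C <- T -> N -> K <- D
  P3: W <- A -> C <- D
  P4: W <- A -> C -> N -> K <- D
  P5: W <- A -> C -> K <- D
The empty set is not sufficient: P1 (W <- A -> D) has no collider blocking it and no conditioned non-collider, so it is open.
Try {A}:
  P1: blocked at fork node A ∈ conditioning set.
  P2: blocked at fork node A ∈ conditioning set.
  P3: blocked at fork node A ∈ conditioning set.
  P4: blocked at fork node A ∈ conditioning set.
  P5: blocked at fork node A ∈ conditioning set.
{A} contains no descendant of W and blocks every backdoor path.
No other singleton works — e.g. {T} leaves P1 open — so {A} is the unique smallest valid adjustment set.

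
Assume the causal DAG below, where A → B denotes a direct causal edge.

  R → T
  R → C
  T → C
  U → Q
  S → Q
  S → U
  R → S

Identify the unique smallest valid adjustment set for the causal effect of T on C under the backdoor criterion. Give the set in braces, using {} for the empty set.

{R}

Variables eligible for adjustment (non-descendants of T, excluding T and C): {Q, R, S, U}.
Backdoor paths from T to C:
  P1: T <- R -> C
The empty set is not sufficient: P1 (T <- R -> C) has no collider blocking it and no conditioned non-collider, so it is open.
Try {R}:
  P1: blocked at fork node R ∈ conditioning set.
{R} contains no descendant of T and blocks every backdoor path.
No other singleton works — e.g. {S} leaves P1 open — so {R} is the unique smallest valid adjustment set.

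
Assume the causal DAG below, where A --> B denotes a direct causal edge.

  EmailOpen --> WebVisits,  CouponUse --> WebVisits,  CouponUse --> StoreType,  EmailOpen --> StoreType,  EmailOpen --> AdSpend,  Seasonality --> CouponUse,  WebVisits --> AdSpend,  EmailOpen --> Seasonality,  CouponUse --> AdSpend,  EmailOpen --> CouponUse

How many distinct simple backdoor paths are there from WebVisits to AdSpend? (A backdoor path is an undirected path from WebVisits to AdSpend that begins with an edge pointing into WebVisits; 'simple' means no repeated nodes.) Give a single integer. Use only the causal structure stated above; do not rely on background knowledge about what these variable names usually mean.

8

A backdoor path from WebVisits to AdSpend is any simple undirected path whose first edge points into WebVisits (i.e. leaves WebVisits via a parent).
Parents of WebVisits: {CouponUse, EmailOpen}.
Enumerating:
  P1: WebVisits <- EmailOpen -> Seasonality -> CouponUse -> AdSpend
  P2: WebVisits <- EmailOpen -> CouponUse -> AdSpend
  P3: WebVisits <- EmailOpen -> StoreType <- CouponUse -> AdSpend
  P4: WebVisits <- EmailOpen -> AdSpend
  P5: WebVisits <- CouponUse <- EmailOpen -> AdSpend
  P6: WebVisits <- CouponUse <- Seasonality <- EmailOpen -> AdSpend
  P7: WebVisits <- CouponUse -> StoreType <- EmailOpen -> AdSpend
  P8: WebVisits <- CouponUse -> AdSpend
That exhausts the simple backdoor paths. Count: 8.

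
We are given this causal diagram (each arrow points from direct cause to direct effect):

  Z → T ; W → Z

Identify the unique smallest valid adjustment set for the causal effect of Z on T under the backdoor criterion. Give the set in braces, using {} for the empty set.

{}

Variables eligible for adjustment (non-descendants of Z, excluding Z and T): {W}.
Backdoor paths from Z to T:
  (none)
With no backdoor paths the empty set already satisfies the criterion, and it is trivially minimal.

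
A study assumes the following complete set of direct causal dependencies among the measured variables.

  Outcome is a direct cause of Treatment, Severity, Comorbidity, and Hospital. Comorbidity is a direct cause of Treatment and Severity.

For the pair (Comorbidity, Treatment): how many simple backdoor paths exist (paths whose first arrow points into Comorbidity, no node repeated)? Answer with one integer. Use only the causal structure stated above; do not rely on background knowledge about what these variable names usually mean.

1

A backdoor path from Comorbidity to Treatment is any simple undirected path whose first edge points into Comorbidity (i.e. leaves Comorbidity via a parent).
Parents of Comorbidity: {Outcome}.
Enumerating:
  P1: Comorbidity <- Outcome -> Treatment
That exhausts the simple backdoor paths. Count: 1.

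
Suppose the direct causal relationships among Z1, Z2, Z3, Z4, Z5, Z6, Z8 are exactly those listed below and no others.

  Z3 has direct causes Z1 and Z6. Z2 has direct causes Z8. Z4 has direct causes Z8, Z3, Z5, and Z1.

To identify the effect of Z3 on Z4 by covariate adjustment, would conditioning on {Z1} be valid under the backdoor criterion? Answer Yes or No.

Yes

Backdoor paths from Z3 to Z4 (paths whose first edge points into Z3):
  P1: Z3 <- Z1 -> Z4
Condition 1 (no descendant of Z3 in the set): holds — descendants of Z3 are {Z4}; none are in {Z1}.
Condition 2 (every backdoor path blocked by {Z1}):
  P1: blocked at fork node Z1 ∈ conditioning set.
{Z1} satisfies the backdoor criterion.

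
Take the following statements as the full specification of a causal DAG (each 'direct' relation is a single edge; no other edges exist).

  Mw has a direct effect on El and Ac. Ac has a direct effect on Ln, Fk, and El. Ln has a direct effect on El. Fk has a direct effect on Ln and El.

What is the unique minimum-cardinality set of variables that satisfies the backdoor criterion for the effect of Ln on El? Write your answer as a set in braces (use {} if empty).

Variables eligible for adjustment (non-descendants of Ln, excluding Ln and El): {Ac, Fk, Mw}.
Backdoor paths from Ln to El:
  P1: Ln <- Ac <- Mw -> El
  P2: Ln <- Ac -> Fk -> El
  P3: Ln <- Ac -> El
  P4: Ln <- Fk <- Ac <- Mw -> El
  P5: Ln <- Fk <- Ac -> El
  P6: Ln <- Fk -> El
The empty set is not sufficient: P1 (Ln <- Ac <- Mw -> El) has no collider blocking it and no conditioned non-collider, so it is open.
Try {Ac, Fk}:
  P1: blocked at chain node Ac ∈ conditioning set.
  P2: blocked at fork node Ac ∈ conditioning set.
  P3: blocked at fork node Ac ∈ conditioning set.
  P4: blocked at chain node Fk ∈ conditioning set.
  P5: blocked at chain node Fk ∈ conditioning set.
  P6: blocked at fork node Fk ∈ conditioning set.
{Ac, Fk} contains no descendant of Ln and blocks every backdoor path.
Every element of {Ac, Fk} is needed (dropping Ac leaves P1 open; dropping Fk leaves P6 open), so no proper subset is valid.
Among all size-2 subsets of the eligible variables, only {Ac, Fk} blocks every backdoor path, so it is the unique smallest valid adjustment set.

{Ac, Fk}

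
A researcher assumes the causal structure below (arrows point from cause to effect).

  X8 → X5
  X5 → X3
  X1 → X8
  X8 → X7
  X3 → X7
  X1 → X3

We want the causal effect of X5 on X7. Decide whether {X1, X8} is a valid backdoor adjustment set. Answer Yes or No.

Backdoor paths from X5 to X7 (paths whose first edge points into X5):
  P1: X5 <- X8 <- X1 -> X3 -> X7
  P2: X5 <- X8 -> X7
Condition 1 (no descendant of X5 in the set): holds — descendants of X5 are {X3, X7}; none are in {X1, X8}.
Condition 2 (every backdoor path blocked by {X1, X8}):
  P1: blocked at chain node X8 ∈ conditioning set.
  P2: blocked at fork node X8 ∈ conditioning set.
{X1, X8} satisfies the backdoor criterion.

Yes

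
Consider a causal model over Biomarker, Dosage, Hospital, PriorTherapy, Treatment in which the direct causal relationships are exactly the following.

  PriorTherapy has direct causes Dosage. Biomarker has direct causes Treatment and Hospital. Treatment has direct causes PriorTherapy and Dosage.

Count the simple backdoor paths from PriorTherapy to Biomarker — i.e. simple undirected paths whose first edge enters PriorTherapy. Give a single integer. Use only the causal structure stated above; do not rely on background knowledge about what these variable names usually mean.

A backdoor path from PriorTherapy to Biomarker is any simple undirected path whose first edge points into PriorTherapy (i.e. leaves PriorTherapy via a parent).
Parents of PriorTherapy: {Dosage}.
Enumerating:
  P1: PriorTherapy <- Dosage -> Treatment -> Biomarker
That exhausts the simple backdoor paths. Count: 1.

1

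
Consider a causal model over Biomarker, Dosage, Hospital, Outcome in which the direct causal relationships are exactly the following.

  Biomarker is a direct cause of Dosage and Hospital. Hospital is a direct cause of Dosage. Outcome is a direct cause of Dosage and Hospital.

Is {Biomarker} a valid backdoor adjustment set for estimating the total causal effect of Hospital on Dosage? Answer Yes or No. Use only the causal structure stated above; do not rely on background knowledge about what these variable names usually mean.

No

Backdoor paths from Hospital to Dosage (paths whose first edge points into Hospital):
  P1: Hospital <- Outcome -> Dosage
  P2: Hospital <- Biomarker -> Dosage
Condition 1 (no descendant of Hospital in the set): holds — descendants of Hospital are {Dosage}; none are in {Biomarker}.
Condition 2 (every backdoor path blocked by {Biomarker}):
  P1: open — no interior node is in the conditioning set.
  P2: blocked at fork node Biomarker ∈ conditioning set.
{Biomarker} does not satisfy the backdoor criterion.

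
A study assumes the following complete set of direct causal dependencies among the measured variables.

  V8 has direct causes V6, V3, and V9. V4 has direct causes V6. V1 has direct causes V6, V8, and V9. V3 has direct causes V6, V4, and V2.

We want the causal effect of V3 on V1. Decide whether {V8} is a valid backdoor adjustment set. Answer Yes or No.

Backdoor paths from V3 to V1 (paths whose first edge points into V3):
  P1: V3 <- V6 -> V8 <- V9 -> V1
  P2: V3 <- V6 -> V8 -> V1
  P3: V3 <- V6 -> V1
  P4: V3 <- V4 <- V6 -> V8 <- V9 -> V1
  P5: V3 <- V4 <- V6 -> V8 -> V1
  P6: V3 <- V4 <- V6 -> V1
Condition 1 (no descendant of V3 in the set): FAILS — V8 is a descendant of V3.
Condition 2 (every backdoor path blocked by {V8}):
  P1: open — collider(s) V8 are conditioned on (or have a conditioned descendant) and no non-collider on the path is in the set.
  P2: blocked at chain node V8 ∈ conditioning set.
  P3: open — no interior node is in the conditioning set.
  P4: open — collider(s) V8 are conditioned on (or have a conditioned descendant) and no non-collider on the path is in the set.
  P5: blocked at chain node V8 ∈ conditioning set.
  P6: open — no interior node is in the conditioning set.
{V8} does not satisfy the backdoor criterion.

No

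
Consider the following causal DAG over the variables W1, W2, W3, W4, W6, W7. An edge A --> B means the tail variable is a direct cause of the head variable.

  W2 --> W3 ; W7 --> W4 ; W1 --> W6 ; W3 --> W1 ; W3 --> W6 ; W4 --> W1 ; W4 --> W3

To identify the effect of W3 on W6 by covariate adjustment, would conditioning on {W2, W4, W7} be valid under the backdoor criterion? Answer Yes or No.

Yes

Backdoor paths from W3 to W6 (paths whose first edge points into W3):
  P1: W3 <- W4 -> W1 -> W6
Condition 1 (no descendant of W3 in the set): holds — descendants of W3 are {W1, W6}; none are in {W2, W4, W7}.
Condition 2 (every backdoor path blocked by {W2, W4, W7}):
  P1: blocked at fork node W4 ∈ conditioning set.
{W2, W4, W7} satisfies the backdoor criterion.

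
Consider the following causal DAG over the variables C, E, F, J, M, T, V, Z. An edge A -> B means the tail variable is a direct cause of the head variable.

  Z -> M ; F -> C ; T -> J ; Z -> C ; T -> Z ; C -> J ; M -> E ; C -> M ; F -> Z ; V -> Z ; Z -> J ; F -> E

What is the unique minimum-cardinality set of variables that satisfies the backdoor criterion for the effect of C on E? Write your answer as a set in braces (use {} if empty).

{F, Z}

Variables eligible for adjustment (non-descendants of C, excluding C and E): {F, T, V, Z}.
Backdoor paths from C to E:
  P1: C <- F -> Z -> M -> E
  P2: C <- F -> E
  P3: C <- Z <- F -> E
  P4: C <- Z -> M -> E
The empty set is not sufficient: P1 (C <- F -> Z -> M -> E) has no collider blocking it and no conditioned non-collider, so it is open.
Try {F, Z}:
  P1: blocked at fork node F ∈ conditioning set.
  P2: blocked at fork node F ∈ conditioning set.
  P3: blocked at chain node Z ∈ conditioning set.
  P4: blocked at fork node Z ∈ conditioning set.
{F, Z} contains no descendant of C and blocks every backdoor path.
Every element of {F, Z} is needed (dropping F leaves P2 open; dropping Z leaves P4 open), so no proper subset is valid.
Among all size-2 subsets of the eligible variables, only {F, Z} blocks every backdoor path, so it is the unique smallest valid adjustment set.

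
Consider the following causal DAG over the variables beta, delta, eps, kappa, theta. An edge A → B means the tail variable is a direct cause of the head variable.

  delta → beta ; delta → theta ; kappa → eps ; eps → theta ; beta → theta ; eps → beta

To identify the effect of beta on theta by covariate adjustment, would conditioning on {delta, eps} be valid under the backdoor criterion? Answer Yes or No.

Yes

Backdoor paths from beta to theta (paths whose first edge points into beta):
  P1: beta <- eps -> theta
  P2: beta <- delta -> theta
Condition 1 (no descendant of beta in the set): holds — descendants of beta are {theta}; none are in {delta, eps}.
Condition 2 (every backdoor path blocked by {delta, eps}):
  P1: blocked at fork node eps ∈ conditioning set.
  P2: blocked at fork node delta ∈ conditioning set.
{delta, eps} satisfies the backdoor criterion.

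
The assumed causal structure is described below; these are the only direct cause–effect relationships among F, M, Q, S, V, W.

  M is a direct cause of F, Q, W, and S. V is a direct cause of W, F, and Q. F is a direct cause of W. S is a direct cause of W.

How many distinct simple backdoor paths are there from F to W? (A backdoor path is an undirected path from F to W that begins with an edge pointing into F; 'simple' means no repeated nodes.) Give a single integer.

A backdoor path from F to W is any simple undirected path whose first edge points into F (i.e. leaves F via a parent).
Parents of F: {M, V}.
Enumerating:
  P1: F <- M -> S -> W
  P2: F <- M -> Q <- V -> W
  P3: F <- M -> W
  P4: F <- V -> Q <- M -> S -> W
  P5: F <- V -> Q <- M -> W
  P6: F <- V -> W
That exhausts the simple backdoor paths. Count: 6.

6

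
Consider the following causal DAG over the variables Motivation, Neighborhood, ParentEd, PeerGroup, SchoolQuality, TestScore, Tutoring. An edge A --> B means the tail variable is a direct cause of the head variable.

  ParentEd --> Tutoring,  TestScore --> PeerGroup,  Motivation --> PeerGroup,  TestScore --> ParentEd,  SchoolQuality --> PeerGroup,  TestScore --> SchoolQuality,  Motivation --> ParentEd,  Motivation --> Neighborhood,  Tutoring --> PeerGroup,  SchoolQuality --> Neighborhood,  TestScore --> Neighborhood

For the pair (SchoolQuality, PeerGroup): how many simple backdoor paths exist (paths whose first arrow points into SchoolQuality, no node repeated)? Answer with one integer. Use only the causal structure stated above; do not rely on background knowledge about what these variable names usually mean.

A backdoor path from SchoolQuality to PeerGroup is any simple undirected path whose first edge points into SchoolQuality (i.e. leaves SchoolQuality via a parent).
Parents of SchoolQuality: {TestScore}.
Enumerating:
  P1: SchoolQuality <- TestScore -> Neighborhood <- Motivation -> ParentEd -> Tutoring -> PeerGroup
  P2: SchoolQuality <- TestScore -> Neighborhood <- Motivation -> PeerGroup
  P3: SchoolQuality <- TestScore -> ParentEd <- Motivation -> PeerGroup
  P4: SchoolQuality <- TestScore -> ParentEd -> Tutoring -> PeerGroup
  P5: SchoolQuality <- TestScore -> PeerGroup
That exhausts the simple backdoor paths. Count: 5.

5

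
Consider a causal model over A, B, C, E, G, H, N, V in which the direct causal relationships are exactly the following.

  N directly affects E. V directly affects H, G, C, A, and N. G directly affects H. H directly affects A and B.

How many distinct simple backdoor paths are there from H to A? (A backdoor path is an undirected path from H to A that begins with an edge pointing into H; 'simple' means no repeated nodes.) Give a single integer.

2

A backdoor path from H to A is any simple undirected path whose first edge points into H (i.e. leaves H via a parent).
Parents of H: {G, V}.
Enumerating:
  P1: H <- V -> A
  P2: H <- G <- V -> A
That exhausts the simple backdoor paths. Count: 2.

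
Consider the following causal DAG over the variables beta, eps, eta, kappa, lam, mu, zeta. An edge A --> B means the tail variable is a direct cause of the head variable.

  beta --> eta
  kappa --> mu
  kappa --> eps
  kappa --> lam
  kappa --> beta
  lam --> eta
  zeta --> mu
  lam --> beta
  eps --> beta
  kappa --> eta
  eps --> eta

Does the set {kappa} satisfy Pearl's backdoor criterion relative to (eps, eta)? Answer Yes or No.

Yes

Backdoor paths from eps to eta (paths whose first edge points into eps):
  P1: eps <- kappa -> lam -> beta -> eta
  P2: eps <- kappa -> lam -> eta
  P3: eps <- kappa -> beta <- lam -> eta
  P4: eps <- kappa -> beta -> eta
  P5: eps <- kappa -> eta
Condition 1 (no descendant of eps in the set): holds — descendants of eps are {beta, eta}; none are in {kappa}.
Condition 2 (every backdoor path blocked by {kappa}):
  P1: blocked at fork node kappa ∈ conditioning set.
  P2: blocked at fork node kappa ∈ conditioning set.
  P3: blocked at fork node kappa ∈ conditioning set.
  P4: blocked at fork node kappa ∈ conditioning set.
  P5: blocked at fork node kappa ∈ conditioning set.
{kappa} satisfies the backdoor criterion.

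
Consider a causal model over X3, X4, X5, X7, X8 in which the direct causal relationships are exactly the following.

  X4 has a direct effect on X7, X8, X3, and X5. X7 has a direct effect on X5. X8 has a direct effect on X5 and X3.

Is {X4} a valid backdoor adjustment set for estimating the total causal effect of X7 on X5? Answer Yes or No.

Backdoor paths from X7 to X5 (paths whose first edge points into X7):
  P1: X7 <- X4 -> X8 -> X5
  P2: X7 <- X4 -> X3 <- X8 -> X5
  P3: X7 <- X4 -> X5
Condition 1 (no descendant of X7 in the set): holds — descendants of X7 are {X5}; none are in {X4}.
Condition 2 (every backdoor path blocked by {X4}):
  P1: blocked at fork node X4 ∈ conditioning set.
  P2: blocked at fork node X4 ∈ conditioning set.
  P3: blocked at fork node X4 ∈ conditioning set.
{X4} satisfies the backdoor criterion.

Yes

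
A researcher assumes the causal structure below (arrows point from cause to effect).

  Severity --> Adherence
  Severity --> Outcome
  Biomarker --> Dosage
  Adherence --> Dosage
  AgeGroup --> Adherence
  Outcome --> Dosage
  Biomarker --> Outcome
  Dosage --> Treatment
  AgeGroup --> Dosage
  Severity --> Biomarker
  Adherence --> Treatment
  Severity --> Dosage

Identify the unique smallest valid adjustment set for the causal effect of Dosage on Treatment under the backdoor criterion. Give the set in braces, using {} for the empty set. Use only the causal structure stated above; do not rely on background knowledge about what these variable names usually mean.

{Adherence}

Variables eligible for adjustment (non-descendants of Dosage, excluding Dosage and Treatment): {Adherence, AgeGroup, Biomarker, Outcome, Severity}.
Backdoor paths from Dosage to Treatment:
  P1: Dosage <- AgeGroup -> Adherence -> Treatment
  P2: Dosage <- Severity -> Adherence -> Treatment
  P3: Dosage <- Biomarker <- Severity -> Adherence -> Treatment
  P4: Dosage <- Biomarker -> Outcome <- Severity -> Adherence -> Treatment
  P5: Dosage <- Adherence -> Treatment
  P6: Dosage <- Outcome <- Severity -> Adherence -> Treatment
  P7: Dosage <- Outcome <- Biomarker <- Severity -> Adherence -> Treatment
The empty set is not sufficient: P1 (Dosage <- AgeGroup -> Adherence -> Treatment) has no collider blocking it and no conditioned non-collider, so it is open.
Try {Adherence}:
  P1: blocked at chain node Adherence ∈ conditioning set.
  P2: blocked at chain node Adherence ∈ conditioning set.
  P3: blocked at chain node Adherence ∈ conditioning set.
  P4: blocked at collider Outcome (neither it nor any descendant is in the conditioning set).
  P5: blocked at fork node Adherence ∈ conditioning set.
  P6: blocked at chain node Adherence ∈ conditioning set.
  P7: blocked at chain node Adherence ∈ conditioning set.
{Adherence} contains no descendant of Dosage and blocks every backdoor path.
No other singleton works — e.g. {AgeGroup} leaves P2 open — so {Adherence} is the unique smallest valid adjustment set.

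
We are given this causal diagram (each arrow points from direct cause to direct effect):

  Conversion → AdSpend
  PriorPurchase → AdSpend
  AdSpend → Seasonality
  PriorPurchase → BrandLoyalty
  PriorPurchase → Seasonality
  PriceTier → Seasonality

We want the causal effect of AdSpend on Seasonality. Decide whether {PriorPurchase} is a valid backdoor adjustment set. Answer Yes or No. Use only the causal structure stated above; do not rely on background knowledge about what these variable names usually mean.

Yes

Backdoor paths from AdSpend to Seasonality (paths whose first edge points into AdSpend):
  P1: AdSpend <- PriorPurchase -> Seasonality
Condition 1 (no descendant of AdSpend in the set): holds — descendants of AdSpend are {Seasonality}; none are in {PriorPurchase}.
Condition 2 (every backdoor path blocked by {PriorPurchase}):
  P1: blocked at fork node PriorPurchase ∈ conditioning set.
{PriorPurchase} satisfies the backdoor criterion.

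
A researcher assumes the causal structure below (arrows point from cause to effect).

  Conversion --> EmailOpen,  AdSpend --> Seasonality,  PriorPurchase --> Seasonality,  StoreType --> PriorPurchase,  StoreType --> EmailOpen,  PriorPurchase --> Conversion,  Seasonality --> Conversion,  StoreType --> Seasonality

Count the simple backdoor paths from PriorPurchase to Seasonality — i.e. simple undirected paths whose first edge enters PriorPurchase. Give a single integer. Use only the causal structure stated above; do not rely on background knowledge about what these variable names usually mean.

2

A backdoor path from PriorPurchase to Seasonality is any simple undirected path whose first edge points into PriorPurchase (i.e. leaves PriorPurchase via a parent).
Parents of PriorPurchase: {StoreType}.
Enumerating:
  P1: PriorPurchase <- StoreType -> Seasonality
  P2: PriorPurchase <- StoreType -> EmailOpen <- Conversion <- Seasonality
That exhausts the simple backdoor paths. Count: 2.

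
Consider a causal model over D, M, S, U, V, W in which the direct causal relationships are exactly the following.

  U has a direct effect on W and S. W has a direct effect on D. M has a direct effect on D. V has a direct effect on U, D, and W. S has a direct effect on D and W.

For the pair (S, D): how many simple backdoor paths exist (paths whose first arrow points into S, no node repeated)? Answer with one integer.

4

A backdoor path from S to D is any simple undirected path whose first edge points into S (i.e. leaves S via a parent).
Parents of S: {U}.
Enumerating:
  P1: S <- U <- V -> W -> D
  P2: S <- U <- V -> D
  P3: S <- U -> W <- V -> D
  P4: S <- U -> W -> D
That exhausts the simple backdoor paths. Count: 4.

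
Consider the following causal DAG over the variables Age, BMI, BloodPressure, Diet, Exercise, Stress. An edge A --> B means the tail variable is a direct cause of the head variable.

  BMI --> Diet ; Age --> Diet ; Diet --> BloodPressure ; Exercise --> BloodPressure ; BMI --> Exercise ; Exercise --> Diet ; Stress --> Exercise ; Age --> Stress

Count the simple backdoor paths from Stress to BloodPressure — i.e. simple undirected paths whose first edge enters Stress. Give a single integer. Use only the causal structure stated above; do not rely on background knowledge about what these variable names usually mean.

3

A backdoor path from Stress to BloodPressure is any simple undirected path whose first edge points into Stress (i.e. leaves Stress via a parent).
Parents of Stress: {Age}.
Enumerating:
  P1: Stress <- Age -> Diet <- BMI -> Exercise -> BloodPressure
  P2: Stress <- Age -> Diet <- Exercise -> BloodPressure
  P3: Stress <- Age -> Diet -> BloodPressure
That exhausts the simple backdoor paths. Count: 3.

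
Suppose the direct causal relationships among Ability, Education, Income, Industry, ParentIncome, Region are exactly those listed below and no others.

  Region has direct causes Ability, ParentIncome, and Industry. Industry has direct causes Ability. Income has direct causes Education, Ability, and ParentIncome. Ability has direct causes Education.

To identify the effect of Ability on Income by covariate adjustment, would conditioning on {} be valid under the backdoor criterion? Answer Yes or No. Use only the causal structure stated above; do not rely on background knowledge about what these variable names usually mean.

No

Backdoor paths from Ability to Income (paths whose first edge points into Ability):
  P1: Ability <- Education -> Income
Condition 1 (no descendant of Ability in the set): holds — descendants of Ability are {Income, Industry, Region}; none are in {}.
Condition 2 (every backdoor path blocked by {}):
  P1: open — no interior node is in the conditioning set.
{} does not satisfy the backdoor criterion.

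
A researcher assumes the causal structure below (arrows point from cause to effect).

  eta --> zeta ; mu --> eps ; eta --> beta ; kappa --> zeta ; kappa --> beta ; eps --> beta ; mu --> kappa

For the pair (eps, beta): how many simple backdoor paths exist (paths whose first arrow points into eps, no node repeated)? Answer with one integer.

2

A backdoor path from eps to beta is any simple undirected path whose first edge points into eps (i.e. leaves eps via a parent).
Parents of eps: {mu}.
Enumerating:
  P1: eps <- mu -> kappa -> zeta <- eta -> beta
  P2: eps <- mu -> kappa -> beta
That exhausts the simple backdoor paths. Count: 2.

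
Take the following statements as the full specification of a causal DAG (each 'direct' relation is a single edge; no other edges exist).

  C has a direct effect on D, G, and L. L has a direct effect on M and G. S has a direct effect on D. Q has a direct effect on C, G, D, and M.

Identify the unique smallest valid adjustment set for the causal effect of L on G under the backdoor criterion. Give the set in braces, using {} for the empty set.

Variables eligible for adjustment (non-descendants of L, excluding L and G): {C, D, Q, S}.
Backdoor paths from L to G:
  P1: L <- C <- Q -> G
  P2: L <- C -> G
  P3: L <- C -> D <- Q -> G
The empty set is not sufficient: P1 (L <- C <- Q -> G) has no collider blocking it and no conditioned non-collider, so it is open.
Try {C}:
  P1: blocked at chain node C ∈ conditioning set.
  P2: blocked at fork node C ∈ conditioning set.
  P3: blocked at fork node C ∈ conditioning set.
{C} contains no descendant of L and blocks every backdoor path.
No other singleton works — e.g. {Q} leaves P2 open — so {C} is the unique smallest valid adjustment set.

{C}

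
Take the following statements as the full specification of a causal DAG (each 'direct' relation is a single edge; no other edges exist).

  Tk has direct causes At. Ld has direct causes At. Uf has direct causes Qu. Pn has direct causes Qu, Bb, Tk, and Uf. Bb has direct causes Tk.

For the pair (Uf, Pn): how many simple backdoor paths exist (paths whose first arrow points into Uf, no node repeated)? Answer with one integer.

A backdoor path from Uf to Pn is any simple undirected path whose first edge points into Uf (i.e. leaves Uf via a parent).
Parents of Uf: {Qu}.
Enumerating:
  P1: Uf <- Qu -> Pn
That exhausts the simple backdoor paths. Count: 1.

1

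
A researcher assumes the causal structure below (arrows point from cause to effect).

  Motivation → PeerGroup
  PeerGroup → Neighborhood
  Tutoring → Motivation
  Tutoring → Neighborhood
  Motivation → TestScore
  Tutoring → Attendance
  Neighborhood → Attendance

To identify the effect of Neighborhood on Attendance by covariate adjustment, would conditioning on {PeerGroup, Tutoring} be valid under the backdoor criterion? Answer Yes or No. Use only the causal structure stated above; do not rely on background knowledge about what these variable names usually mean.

Backdoor paths from Neighborhood to Attendance (paths whose first edge points into Neighborhood):
  P1: Neighborhood <- Tutoring -> Attendance
  P2: Neighborhood <- PeerGroup <- Motivation <- Tutoring -> Attendance
Condition 1 (no descendant of Neighborhood in the set): holds — descendants of Neighborhood are {Attendance}; none are in {PeerGroup, Tutoring}.
Condition 2 (every backdoor path blocked by {PeerGroup, Tutoring}):
  P1: blocked at fork node Tutoring ∈ conditioning set.
  P2: blocked at chain node PeerGroup ∈ conditioning set.
{PeerGroup, Tutoring} satisfies the backdoor criterion.

Yes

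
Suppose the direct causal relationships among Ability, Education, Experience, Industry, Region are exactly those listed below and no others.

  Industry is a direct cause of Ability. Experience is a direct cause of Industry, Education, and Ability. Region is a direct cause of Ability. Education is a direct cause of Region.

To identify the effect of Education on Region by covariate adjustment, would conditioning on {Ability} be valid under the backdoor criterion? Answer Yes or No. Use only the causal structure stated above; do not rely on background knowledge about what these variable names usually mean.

No

Backdoor paths from Education to Region (paths whose first edge points into Education):
  P1: Education <- Experience -> Industry -> Ability <- Region
  P2: Education <- Experience -> Ability <- Region
Condition 1 (no descendant of Education in the set): FAILS — Ability is a descendant of Education.
Condition 2 (every backdoor path blocked by {Ability}):
  P1: open — collider(s) Ability are conditioned on (or have a conditioned descendant) and no non-collider on the path is in the set.
  P2: open — collider(s) Ability are conditioned on (or have a conditioned descendant) and no non-collider on the path is in the set.
{Ability} does not satisfy the backdoor criterion.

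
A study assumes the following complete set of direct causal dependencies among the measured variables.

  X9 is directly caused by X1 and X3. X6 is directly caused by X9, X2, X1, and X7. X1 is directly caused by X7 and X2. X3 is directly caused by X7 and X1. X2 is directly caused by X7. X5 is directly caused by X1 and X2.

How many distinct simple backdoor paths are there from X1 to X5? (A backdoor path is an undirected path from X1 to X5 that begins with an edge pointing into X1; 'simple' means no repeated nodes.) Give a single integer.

4

A backdoor path from X1 to X5 is any simple undirected path whose first edge points into X1 (i.e. leaves X1 via a parent).
Parents of X1: {X2, X7}.
Enumerating:
  P1: X1 <- X7 -> X2 -> X5
  P2: X1 <- X7 -> X3 -> X9 -> X6 <- X2 -> X5
  P3: X1 <- X7 -> X6 <- X2 -> X5
  P4: X1 <- X2 -> X5
That exhausts the simple backdoor paths. Count: 4.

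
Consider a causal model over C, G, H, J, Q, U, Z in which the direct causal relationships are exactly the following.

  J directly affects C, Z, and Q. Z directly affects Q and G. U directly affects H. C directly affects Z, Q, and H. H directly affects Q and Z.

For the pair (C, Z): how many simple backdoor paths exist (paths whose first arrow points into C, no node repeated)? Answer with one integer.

A backdoor path from C to Z is any simple undirected path whose first edge points into C (i.e. leaves C via a parent).
Parents of C: {J}.
Enumerating:
  P1: C <- J -> Z
  P2: C <- J -> Q <- H -> Z
  P3: C <- J -> Q <- Z
That exhausts the simple backdoor paths. Count: 3.

3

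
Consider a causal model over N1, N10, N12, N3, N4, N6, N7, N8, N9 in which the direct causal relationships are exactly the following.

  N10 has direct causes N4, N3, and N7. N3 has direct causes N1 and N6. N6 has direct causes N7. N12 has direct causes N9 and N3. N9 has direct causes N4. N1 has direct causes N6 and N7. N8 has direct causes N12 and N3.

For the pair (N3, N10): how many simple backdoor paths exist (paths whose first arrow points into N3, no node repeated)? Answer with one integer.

A backdoor path from N3 to N10 is any simple undirected path whose first edge points into N3 (i.e. leaves N3 via a parent).
Parents of N3: {N1, N6}.
Enumerating:
  P1: N3 <- N6 <- N7 -> N10
  P2: N3 <- N6 -> N1 <- N7 -> N10
  P3: N3 <- N1 <- N7 -> N10
  P4: N3 <- N1 <- N6 <- N7 -> N10
That exhausts the simple backdoor paths. Count: 4.

4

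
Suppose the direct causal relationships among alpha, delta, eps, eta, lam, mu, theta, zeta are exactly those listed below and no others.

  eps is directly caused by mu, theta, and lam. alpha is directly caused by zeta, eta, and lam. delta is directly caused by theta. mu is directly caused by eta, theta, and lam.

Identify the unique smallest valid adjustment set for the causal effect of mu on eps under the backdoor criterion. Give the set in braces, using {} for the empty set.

{lam, theta}

Variables eligible for adjustment (non-descendants of mu, excluding mu and eps): {alpha, delta, eta, lam, theta, zeta}.
Backdoor paths from mu to eps:
  P1: mu <- theta -> eps
  P2: mu <- eta -> alpha <- lam -> eps
  P3: mu <- lam -> eps
The empty set is not sufficient: P1 (mu <- theta -> eps) has no collider blocking it and no conditioned non-collider, so it is open.
Try {lam, theta}:
  P1: blocked at fork node theta ∈ conditioning set.
  P2: blocked at collider alpha (neither it nor any descendant is in the conditioning set).
  P3: blocked at fork node lam ∈ conditioning set.
{lam, theta} contains no descendant of mu and blocks every backdoor path.
Every element of {lam, theta} is needed (dropping lam leaves P3 open; dropping theta leaves P1 open), so no proper subset is valid.
Among all size-2 subsets of the eligible variables, only {lam, theta} blocks every backdoor path, so it is the unique smallest valid adjustment set.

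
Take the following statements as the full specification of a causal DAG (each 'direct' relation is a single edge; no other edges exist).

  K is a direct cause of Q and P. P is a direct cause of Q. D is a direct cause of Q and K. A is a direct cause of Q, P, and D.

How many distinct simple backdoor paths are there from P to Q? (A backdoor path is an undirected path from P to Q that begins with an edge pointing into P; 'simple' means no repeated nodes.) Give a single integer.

6

A backdoor path from P to Q is any simple undirected path whose first edge points into P (i.e. leaves P via a parent).
Parents of P: {A, K}.
Enumerating:
  P1: P <- A -> D -> K -> Q
  P2: P <- A -> D -> Q
  P3: P <- A -> Q
  P4: P <- K <- D <- A -> Q
  P5: P <- K <- D -> Q
  P6: P <- K -> Q
That exhausts the simple backdoor paths. Count: 6.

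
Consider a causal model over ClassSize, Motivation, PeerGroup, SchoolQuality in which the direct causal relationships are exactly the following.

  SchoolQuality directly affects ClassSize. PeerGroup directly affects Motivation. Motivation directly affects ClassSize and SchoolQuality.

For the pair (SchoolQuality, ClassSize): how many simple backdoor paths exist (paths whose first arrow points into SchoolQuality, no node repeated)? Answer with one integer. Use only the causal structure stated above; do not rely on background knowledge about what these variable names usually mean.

A backdoor path from SchoolQuality to ClassSize is any simple undirected path whose first edge points into SchoolQuality (i.e. leaves SchoolQuality via a parent).
Parents of SchoolQuality: {Motivation}.
Enumerating:
  P1: SchoolQuality <- Motivation -> ClassSize
That exhausts the simple backdoor paths. Count: 1.

1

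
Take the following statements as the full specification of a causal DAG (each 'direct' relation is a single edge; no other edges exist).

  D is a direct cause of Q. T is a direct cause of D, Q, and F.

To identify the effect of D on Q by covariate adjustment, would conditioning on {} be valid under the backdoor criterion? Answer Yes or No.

Backdoor paths from D to Q (paths whose first edge points into D):
  P1: D <- T -> Q
Condition 1 (no descendant of D in the set): holds — descendants of D are {Q}; none are in {}.
Condition 2 (every backdoor path blocked by {}):
  P1: open — no interior node is in the conditioning set.
{} does not satisfy the backdoor criterion.

No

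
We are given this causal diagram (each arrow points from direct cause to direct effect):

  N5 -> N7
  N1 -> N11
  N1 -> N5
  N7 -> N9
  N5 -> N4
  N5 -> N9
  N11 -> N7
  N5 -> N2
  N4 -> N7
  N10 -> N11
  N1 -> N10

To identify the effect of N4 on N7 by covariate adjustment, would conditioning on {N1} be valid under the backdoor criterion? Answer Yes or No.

Backdoor paths from N4 to N7 (paths whose first edge points into N4):
  P1: N4 <- N5 <- N1 -> N10 -> N11 -> N7
  P2: N4 <- N5 <- N1 -> N11 -> N7
  P3: N4 <- N5 -> N7
  P4: N4 <- N5 -> N9 <- N7
Condition 1 (no descendant of N4 in the set): holds — descendants of N4 are {N7, N9}; none are in {N1}.
Condition 2 (every backdoor path blocked by {N1}):
  P1: blocked at fork node N1 ∈ conditioning set.
  P2: blocked at fork node N1 ∈ conditioning set.
  P3: open — no interior node is in the conditioning set.
  P4: blocked at collider N9 (neither it nor any descendant is in the conditioning set).
{N1} does not satisfy the backdoor criterion.

No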